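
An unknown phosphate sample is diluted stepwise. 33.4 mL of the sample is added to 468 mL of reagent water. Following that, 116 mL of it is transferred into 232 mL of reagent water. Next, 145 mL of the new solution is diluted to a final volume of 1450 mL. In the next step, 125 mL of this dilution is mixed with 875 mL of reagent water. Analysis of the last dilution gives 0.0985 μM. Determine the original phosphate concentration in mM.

Overall dilution factor = 15.01 × 3 × 10 × 8 = 3603.
Original = 0.0985 μM × 3603 = 355 μM = 0.355 mM.

0.355 mM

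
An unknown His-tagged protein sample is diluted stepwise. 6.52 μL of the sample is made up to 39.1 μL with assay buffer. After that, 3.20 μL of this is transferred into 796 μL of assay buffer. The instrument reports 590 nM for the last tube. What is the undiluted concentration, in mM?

Overall dilution factor = 5.997 × 249.8 = 1498.
Original = 590 nM × 1498 = 8.84 × 10⁵ nM = 0.884 mM.

0.884 mM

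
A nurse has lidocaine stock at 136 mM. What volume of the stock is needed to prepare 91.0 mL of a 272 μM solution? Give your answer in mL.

0.182 mL

272 μM = 0.272 mM.
V₁ = C₂V₂/C₁ = 0.272 × 91.0 / 136 = 0.182 mL.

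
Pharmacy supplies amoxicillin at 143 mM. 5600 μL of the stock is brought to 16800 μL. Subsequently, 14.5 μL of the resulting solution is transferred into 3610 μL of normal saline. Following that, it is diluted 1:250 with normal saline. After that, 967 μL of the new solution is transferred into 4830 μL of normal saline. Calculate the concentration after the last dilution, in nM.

127 nM

Overall dilution factor = 3 × 250.0 × 250 × 5.995 = 1.12 × 10⁶.
143 mM / 1.12 × 10⁶ = 1.27 × 10⁻⁴ mM = 127 nM.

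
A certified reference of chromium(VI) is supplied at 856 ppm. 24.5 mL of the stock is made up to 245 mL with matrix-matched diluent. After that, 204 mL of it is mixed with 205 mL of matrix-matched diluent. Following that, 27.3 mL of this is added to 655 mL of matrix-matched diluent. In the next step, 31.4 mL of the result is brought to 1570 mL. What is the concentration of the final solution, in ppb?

34.2 ppb

Overall dilution factor = 10 × 2.005 × 24.99 × 50 = 2.51 × 10⁴.
856 ppm / 2.51 × 10⁴ = 0.0342 ppm = 34.2 ppb.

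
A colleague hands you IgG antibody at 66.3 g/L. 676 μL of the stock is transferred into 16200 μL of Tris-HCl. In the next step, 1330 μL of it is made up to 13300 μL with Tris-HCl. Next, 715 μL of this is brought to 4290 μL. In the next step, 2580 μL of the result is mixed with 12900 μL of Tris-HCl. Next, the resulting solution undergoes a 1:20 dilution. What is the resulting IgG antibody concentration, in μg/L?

Overall dilution factor = 24.96 × 10 × 6 × 6 × 20 = 1.80 × 10⁵.
66.3 g/L / 1.80 × 10⁵ = 3.69 × 10⁻⁴ g/L = 369 μg/L.

369 μg/L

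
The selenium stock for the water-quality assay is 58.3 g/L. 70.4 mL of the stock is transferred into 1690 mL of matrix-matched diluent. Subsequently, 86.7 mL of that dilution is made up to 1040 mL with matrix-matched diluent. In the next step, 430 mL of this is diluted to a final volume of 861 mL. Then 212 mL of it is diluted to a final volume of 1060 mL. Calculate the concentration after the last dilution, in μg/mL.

Overall dilution factor = 25.01 × 12.00 × 2.002 × 5 = 3003.
58.3 g/L / 3003 = 0.0194 g/L = 19.4 μg/mL.

19.4 μg/mL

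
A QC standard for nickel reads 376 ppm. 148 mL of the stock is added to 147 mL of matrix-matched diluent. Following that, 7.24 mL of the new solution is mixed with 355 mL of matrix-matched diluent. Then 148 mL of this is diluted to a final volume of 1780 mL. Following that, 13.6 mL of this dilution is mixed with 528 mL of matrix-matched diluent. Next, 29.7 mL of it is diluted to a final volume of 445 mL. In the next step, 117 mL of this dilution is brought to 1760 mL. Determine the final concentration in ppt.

34.9 ppt

Overall dilution factor = 1.993 × 50.03 × 12.03 × 39.82 × 14.98 × 15.04 = 1.08 × 10⁷.
376 ppm / 1.08 × 10⁷ = 3.49 × 10⁻⁵ ppm = 34.9 ppt.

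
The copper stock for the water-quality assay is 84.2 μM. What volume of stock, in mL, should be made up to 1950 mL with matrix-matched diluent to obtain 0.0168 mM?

389 mL

0.0168 mM = 16.8 μM.
V₁ = C₂V₂/C₁ = 16.8 × 1950 / 84.2 = 389 mL.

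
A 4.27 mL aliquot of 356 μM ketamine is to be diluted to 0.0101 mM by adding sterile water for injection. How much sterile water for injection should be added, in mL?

0.0101 mM = 10.1 μM.
V₂ = C₁V₁/C₂ = 356 × 4.27 / 10.1 = 151 mL.
Diluent to add = V₂ − V₁ = 151 − 4.27 = 146 mL.

146 mL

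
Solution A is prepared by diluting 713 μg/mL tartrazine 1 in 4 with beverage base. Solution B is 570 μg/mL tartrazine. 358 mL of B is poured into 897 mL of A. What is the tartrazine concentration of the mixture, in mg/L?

C_A = 713 μg/mL / 4 = 178 μg/mL.
C_mix = (C_A·V_A + C_B·V_B)/(V_A + V_B) = (178×897 + 570×358) / 1255 = 290 μg/mL = 290 mg/L.

290 mg/L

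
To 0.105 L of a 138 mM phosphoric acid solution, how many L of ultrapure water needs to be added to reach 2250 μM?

6.34 L

2250 μM = 2.25 mM.
V₂ = C₁V₁/C₂ = 138 × 0.105 / 2.25 = 6.44 L.
Diluent to add = V₂ − V₁ = 6.44 − 0.105 = 6.34 L.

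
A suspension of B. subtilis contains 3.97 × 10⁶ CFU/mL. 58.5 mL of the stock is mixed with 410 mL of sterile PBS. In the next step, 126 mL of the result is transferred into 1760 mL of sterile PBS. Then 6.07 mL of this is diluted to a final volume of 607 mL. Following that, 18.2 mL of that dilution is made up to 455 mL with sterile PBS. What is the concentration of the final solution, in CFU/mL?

Overall dilution factor = 8.009 × 14.97 × 100 × 25 = 3.00 × 10⁵.
3.97 × 10⁶ CFU/mL / 3.00 × 10⁵ = 13.2 CFU/mL.

13.2 CFU/mL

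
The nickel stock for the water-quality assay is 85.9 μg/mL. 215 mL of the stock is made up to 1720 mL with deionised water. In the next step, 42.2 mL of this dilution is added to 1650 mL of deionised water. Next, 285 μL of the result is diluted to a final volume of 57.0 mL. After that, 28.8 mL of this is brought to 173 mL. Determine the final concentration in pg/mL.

Overall dilution factor = 8 × 40.10 × 200 × 6.007 = 3.85 × 10⁵.
85.9 μg/mL / 3.85 × 10⁵ = 2.23 × 10⁻⁴ μg/mL = 223 pg/mL.

223 pg/mL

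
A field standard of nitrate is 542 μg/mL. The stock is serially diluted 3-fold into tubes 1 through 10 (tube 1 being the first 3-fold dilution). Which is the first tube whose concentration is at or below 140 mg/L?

tube 2

Tube n has concentration 542 μg/mL / 3ⁿ.
Need 3ⁿ ≥ 542 μg/mL / 140 mg/L = 3.87, so n ≥ 1.23.
First such tube: n = 2.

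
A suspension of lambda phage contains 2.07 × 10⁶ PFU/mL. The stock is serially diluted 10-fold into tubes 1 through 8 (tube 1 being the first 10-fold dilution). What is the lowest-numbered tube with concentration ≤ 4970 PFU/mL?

tube 3

Tube n has concentration 2.07 × 10⁶ PFU/mL / 10ⁿ.
Need 10ⁿ ≥ 2.07 × 10⁶ PFU/mL / 4970 PFU/mL = 416, so n ≥ 2.62.
First such tube: n = 3.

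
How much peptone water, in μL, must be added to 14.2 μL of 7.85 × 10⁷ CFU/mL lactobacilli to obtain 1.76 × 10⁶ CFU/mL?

619 μL

V₂ = C₁V₁/C₂ = 7.85 × 10⁷ × 14.2 / 1.76 × 10⁶ = 633 μL.
Diluent to add = V₂ − V₁ = 633 − 14.2 = 619 μL.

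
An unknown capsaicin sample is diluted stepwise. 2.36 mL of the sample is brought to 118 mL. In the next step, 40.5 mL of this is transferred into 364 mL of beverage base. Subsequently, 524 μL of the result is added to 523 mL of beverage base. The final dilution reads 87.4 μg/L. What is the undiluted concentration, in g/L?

Overall dilution factor = 50 × 9.988 × 999.1 = 4.99 × 10⁵.
Original = 87.4 μg/L × 4.99 × 10⁵ = 4.36 × 10⁷ μg/L = 43.6 g/L.

43.6 g/L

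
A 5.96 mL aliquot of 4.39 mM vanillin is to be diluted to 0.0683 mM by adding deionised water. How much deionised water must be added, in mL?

377 mL

V₂ = C₁V₁/C₂ = 4.39 × 5.96 / 0.0683 = 383 mL.
Diluent to add = V₂ − V₁ = 383 − 5.96 = 377 mL.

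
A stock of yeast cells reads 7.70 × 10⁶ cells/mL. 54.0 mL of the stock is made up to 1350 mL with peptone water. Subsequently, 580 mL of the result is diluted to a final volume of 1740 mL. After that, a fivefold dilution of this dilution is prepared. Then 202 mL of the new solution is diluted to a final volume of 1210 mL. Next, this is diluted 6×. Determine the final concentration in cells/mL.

571 cells/mL

Overall dilution factor = 25 × 3 × 5 × 5.990 × 6 = 1.35 × 10⁴.
7.70 × 10⁶ cells/mL / 1.35 × 10⁴ = 571 cells/mL.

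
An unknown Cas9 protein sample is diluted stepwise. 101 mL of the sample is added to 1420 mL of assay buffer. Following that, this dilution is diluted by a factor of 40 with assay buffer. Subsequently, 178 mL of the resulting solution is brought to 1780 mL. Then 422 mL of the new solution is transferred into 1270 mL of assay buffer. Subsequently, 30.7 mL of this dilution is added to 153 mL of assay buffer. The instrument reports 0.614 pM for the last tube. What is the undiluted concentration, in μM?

0.0887 μM

Overall dilution factor = 15.06 × 40 × 10 × 4.009 × 5.984 = 1.45 × 10⁵.
Original = 0.614 pM × 1.45 × 10⁵ = 8.87 × 10⁴ pM = 0.0887 μM.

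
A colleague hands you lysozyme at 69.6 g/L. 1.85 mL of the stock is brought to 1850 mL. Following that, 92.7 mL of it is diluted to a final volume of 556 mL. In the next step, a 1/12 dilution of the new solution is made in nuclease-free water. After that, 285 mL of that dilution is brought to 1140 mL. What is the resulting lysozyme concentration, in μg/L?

Overall dilution factor = 1000 × 5.998 × 12 × 4 = 2.88 × 10⁵.
69.6 g/L / 2.88 × 10⁵ = 2.42 × 10⁻⁴ g/L = 242 μg/L.

242 μg/L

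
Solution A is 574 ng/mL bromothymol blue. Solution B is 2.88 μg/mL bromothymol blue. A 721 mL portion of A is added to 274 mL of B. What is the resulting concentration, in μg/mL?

C_B = 2.88 μg/mL = 2880 ng/mL.
C_mix = (C_A·V_A + C_B·V_B)/(V_A + V_B) = (574×721 + 2880×274) / 995.0 = 1209 ng/mL = 1.21 μg/mL.

1.21 μg/mL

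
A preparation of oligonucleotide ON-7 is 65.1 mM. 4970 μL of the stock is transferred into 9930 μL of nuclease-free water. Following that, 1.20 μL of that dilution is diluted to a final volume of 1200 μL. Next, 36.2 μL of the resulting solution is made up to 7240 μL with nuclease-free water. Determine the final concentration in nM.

109 nM

Overall dilution factor = 2.998 × 1000 × 200 = 6.00 × 10⁵.
65.1 mM / 6.00 × 10⁵ = 1.09 × 10⁻⁴ mM = 109 nM.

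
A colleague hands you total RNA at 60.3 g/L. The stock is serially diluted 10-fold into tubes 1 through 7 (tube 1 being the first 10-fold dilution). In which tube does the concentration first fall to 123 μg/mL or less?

Tube n has concentration 60.3 g/L / 10ⁿ.
Need 10ⁿ ≥ 60.3 g/L / 123 μg/mL = 490, so n ≥ 2.69.
First such tube: n = 3.

tube 3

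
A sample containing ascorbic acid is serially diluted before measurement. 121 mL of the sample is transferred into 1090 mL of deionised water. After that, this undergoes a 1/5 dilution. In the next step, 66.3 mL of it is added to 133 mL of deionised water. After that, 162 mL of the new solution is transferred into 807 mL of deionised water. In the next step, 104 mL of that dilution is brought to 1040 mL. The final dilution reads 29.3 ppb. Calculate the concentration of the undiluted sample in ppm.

264 ppm

Overall dilution factor = 10.01 × 5 × 3.006 × 5.981 × 10 = 8998.
Original = 29.3 ppb × 8998 = 2.64 × 10⁵ ppb = 264 ppm.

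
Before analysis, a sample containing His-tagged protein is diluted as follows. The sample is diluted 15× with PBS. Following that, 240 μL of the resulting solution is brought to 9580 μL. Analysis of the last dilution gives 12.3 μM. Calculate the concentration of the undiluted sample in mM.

7.36 mM

Overall dilution factor = 15 × 39.92 = 599.
Original = 12.3 μM × 599 = 7365 μM = 7.36 mM.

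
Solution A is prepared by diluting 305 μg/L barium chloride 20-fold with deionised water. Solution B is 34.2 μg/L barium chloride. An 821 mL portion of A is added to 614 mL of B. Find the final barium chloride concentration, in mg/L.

C_A = 305 μg/L / 20 = 15.2 μg/L.
C_mix = (C_A·V_A + C_B·V_B)/(V_A + V_B) = (15.2×821 + 34.2×614) / 1435 = 23.4 μg/L = 0.0234 mg/L.

0.0234 mg/L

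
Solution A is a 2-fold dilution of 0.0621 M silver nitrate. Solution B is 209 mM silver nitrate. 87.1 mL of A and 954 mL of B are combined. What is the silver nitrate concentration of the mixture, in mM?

C_A = 0.0621 M / 2 = 0.0311 M.
C_B = 209 mM = 0.209 M.
C_mix = (C_A·V_A + C_B·V_B)/(V_A + V_B) = (0.0311×87.1 + 0.209×954) / 1041 = 0.194 M = 194 mM.

194 mM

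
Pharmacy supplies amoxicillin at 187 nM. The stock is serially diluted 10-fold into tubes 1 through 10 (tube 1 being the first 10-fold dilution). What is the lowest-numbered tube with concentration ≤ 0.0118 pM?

tube 8

Tube n has concentration 187 nM / 10ⁿ.
Need 10ⁿ ≥ 187 nM / 0.0118 pM = 1.58 × 10⁷, so n ≥ 7.20.
First such tube: n = 8.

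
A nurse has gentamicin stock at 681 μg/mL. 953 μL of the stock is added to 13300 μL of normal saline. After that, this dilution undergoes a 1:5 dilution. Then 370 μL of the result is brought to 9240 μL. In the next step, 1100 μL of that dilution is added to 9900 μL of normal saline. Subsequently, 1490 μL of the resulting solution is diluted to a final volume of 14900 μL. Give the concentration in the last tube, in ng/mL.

Overall dilution factor = 14.96 × 5 × 24.97 × 10 × 10 = 1.87 × 10⁵.
681 μg/mL / 1.87 × 10⁵ = 3.65 × 10⁻³ μg/mL = 3.65 ng/mL.

3.65 ng/mL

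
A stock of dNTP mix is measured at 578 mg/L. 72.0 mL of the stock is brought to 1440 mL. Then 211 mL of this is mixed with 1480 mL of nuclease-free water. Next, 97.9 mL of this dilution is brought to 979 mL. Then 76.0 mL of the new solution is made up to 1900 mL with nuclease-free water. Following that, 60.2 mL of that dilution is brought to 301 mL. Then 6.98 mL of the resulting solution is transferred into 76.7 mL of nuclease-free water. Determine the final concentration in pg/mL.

Overall dilution factor = 20 × 8.014 × 10 × 25 × 5 × 11.99 = 2.40 × 10⁶.
578 mg/L / 2.40 × 10⁶ = 2.41 × 10⁻⁴ mg/L = 241 pg/mL.

241 pg/mL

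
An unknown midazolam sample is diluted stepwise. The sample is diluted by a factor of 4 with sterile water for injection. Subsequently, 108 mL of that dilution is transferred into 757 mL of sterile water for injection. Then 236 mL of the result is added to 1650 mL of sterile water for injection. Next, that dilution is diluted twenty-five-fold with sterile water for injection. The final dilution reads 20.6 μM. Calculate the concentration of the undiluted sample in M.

0.132 M

Overall dilution factor = 4 × 8.009 × 7.992 × 25 = 6401.
Original = 20.6 μM × 6401 = 1.32 × 10⁵ μM = 0.132 M.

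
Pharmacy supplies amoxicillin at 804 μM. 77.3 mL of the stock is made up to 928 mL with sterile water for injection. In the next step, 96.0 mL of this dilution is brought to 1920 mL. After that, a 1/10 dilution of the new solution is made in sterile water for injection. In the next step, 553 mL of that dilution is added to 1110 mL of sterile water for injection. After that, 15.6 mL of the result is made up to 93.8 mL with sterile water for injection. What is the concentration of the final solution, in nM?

Overall dilution factor = 12.01 × 20 × 10 × 3.007 × 6.013 = 4.34 × 10⁴.
804 μM / 4.34 × 10⁴ = 0.0185 μM = 18.5 nM.

18.5 nM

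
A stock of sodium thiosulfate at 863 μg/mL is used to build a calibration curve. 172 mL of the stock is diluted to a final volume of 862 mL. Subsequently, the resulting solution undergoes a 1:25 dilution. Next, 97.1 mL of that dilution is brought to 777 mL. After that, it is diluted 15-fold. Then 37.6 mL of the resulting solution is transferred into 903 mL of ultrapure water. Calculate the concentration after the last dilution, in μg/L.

Overall dilution factor = 5.012 × 25 × 8.002 × 15 × 25.02 = 3.76 × 10⁵.
863 μg/mL / 3.76 × 10⁵ = 2.29 × 10⁻³ μg/mL = 2.29 μg/L.

2.29 μg/L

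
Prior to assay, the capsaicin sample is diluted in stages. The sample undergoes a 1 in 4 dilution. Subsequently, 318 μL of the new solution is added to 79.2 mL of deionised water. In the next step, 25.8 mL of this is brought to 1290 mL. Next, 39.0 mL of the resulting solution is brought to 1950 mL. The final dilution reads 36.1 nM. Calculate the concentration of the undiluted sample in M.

Overall dilution factor = 4 × 250.1 × 50 × 50 = 2.50 × 10⁶.
Original = 36.1 nM × 2.50 × 10⁶ = 9.03 × 10⁷ nM = 0.0903 M.

0.0903 M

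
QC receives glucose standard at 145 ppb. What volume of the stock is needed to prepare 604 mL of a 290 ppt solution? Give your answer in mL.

1.21 mL

290 ppt = 0.290 ppb.
V₁ = C₂V₂/C₁ = 0.290 × 604 / 145 = 1.21 mL.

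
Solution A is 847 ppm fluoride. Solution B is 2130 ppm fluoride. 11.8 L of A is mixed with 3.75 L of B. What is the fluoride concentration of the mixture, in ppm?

1160 ppm

C_mix = (C_A·V_A + C_B·V_B)/(V_A + V_B) = (847×11.8 + 2130×3.75) / 15.55 = 1156 ppm.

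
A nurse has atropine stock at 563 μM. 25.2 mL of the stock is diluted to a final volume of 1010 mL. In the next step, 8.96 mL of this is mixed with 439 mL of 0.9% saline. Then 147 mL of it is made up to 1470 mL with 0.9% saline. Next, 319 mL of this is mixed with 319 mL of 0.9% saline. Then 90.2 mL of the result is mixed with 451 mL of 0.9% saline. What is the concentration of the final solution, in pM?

Overall dilution factor = 40.08 × 50.00 × 10 × 2 × 6 = 2.40 × 10⁵.
563 μM / 2.40 × 10⁵ = 2.34 × 10⁻³ μM = 2340 pM.

2340 pM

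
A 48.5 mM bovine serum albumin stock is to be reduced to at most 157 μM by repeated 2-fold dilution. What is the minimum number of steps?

9

Need 2ⁿ ≥ 309, so n ≥ log(309)/log(2) = 8.27.
Minimum whole steps: n = 9.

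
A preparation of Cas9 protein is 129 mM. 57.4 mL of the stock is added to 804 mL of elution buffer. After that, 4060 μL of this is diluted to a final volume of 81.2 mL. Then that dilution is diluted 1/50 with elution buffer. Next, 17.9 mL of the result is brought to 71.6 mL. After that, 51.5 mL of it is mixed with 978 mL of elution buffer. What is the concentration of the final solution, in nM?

Overall dilution factor = 15.01 × 20 × 50 × 4 × 19.99 = 1.20 × 10⁶.
129 mM / 1.20 × 10⁶ = 1.08 × 10⁻⁴ mM = 108 nM.

108 nM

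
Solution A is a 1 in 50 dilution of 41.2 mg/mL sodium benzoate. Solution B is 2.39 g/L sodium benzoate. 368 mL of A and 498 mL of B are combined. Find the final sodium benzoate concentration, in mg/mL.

1.72 mg/mL

C_A = 41.2 mg/mL / 50 = 0.824 mg/mL.
C_B = 2.39 g/L = 2.39 mg/mL.
C_mix = (C_A·V_A + C_B·V_B)/(V_A + V_B) = (0.824×368 + 2.39×498) / 866.0 = 1.72 mg/mL.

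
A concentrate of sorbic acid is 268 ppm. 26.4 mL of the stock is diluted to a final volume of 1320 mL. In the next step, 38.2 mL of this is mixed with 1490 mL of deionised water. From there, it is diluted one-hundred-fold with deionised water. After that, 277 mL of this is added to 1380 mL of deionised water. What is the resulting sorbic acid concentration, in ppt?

Overall dilution factor = 50 × 40.01 × 100 × 5.982 = 1.20 × 10⁶.
268 ppm / 1.20 × 10⁶ = 2.24 × 10⁻⁴ ppm = 224 ppt.

224 ppt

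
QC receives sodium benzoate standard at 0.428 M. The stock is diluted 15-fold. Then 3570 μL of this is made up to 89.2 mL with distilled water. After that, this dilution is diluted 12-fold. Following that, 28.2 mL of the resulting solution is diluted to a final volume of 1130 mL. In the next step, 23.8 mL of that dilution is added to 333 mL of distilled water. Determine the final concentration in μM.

0.158 μM

Overall dilution factor = 15 × 24.99 × 12 × 40.07 × 14.99 = 2.70 × 10⁶.
0.428 M / 2.70 × 10⁶ = 1.58 × 10⁻⁷ M = 0.158 μM.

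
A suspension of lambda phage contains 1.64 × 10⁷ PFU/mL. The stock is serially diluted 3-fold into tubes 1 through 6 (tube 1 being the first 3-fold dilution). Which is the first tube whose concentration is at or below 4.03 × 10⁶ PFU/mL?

tube 2

Tube n has concentration 1.64 × 10⁷ PFU/mL / 3ⁿ.
Need 3ⁿ ≥ 1.64 × 10⁷ PFU/mL / 4.03 × 10⁶ PFU/mL = 4.07, so n ≥ 1.28.
First such tube: n = 2.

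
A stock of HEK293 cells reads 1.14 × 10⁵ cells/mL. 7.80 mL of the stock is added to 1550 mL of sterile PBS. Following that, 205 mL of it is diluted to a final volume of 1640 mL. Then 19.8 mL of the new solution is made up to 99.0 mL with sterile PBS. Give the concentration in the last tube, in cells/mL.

Overall dilution factor = 199.7 × 8 × 5 = 7989.
1.14 × 10⁵ cells/mL / 7989 = 14.3 cells/mL.

14.3 cells/mL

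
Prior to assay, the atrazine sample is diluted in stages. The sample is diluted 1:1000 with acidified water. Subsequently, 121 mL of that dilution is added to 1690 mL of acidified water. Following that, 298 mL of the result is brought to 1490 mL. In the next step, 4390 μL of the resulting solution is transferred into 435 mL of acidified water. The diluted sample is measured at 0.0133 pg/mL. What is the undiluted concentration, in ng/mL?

Overall dilution factor = 1000 × 14.97 × 5 × 100.1 = 7.49 × 10⁶.
Original = 0.0133 pg/mL × 7.49 × 10⁶ = 9.96 × 10⁴ pg/mL = 99.6 ng/mL.

99.6 ng/mL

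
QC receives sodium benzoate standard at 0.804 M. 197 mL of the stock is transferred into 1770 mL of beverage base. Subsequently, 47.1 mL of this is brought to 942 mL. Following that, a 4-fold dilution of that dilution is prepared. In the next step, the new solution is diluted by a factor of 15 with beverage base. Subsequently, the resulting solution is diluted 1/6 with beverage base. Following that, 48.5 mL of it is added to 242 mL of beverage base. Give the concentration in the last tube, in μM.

1.87 μM

Overall dilution factor = 9.985 × 20 × 4 × 15 × 6 × 5.990 = 4.31 × 10⁵.
0.804 M / 4.31 × 10⁵ = 1.87 × 10⁻⁶ M = 1.87 μM.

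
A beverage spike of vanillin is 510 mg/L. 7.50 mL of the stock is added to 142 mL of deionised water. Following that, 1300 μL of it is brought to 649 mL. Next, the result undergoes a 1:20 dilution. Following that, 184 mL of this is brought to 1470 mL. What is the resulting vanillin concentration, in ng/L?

321 ng/L

Overall dilution factor = 19.93 × 499.2 × 20 × 7.989 = 1.59 × 10⁶.
510 mg/L / 1.59 × 10⁶ = 3.21 × 10⁻⁴ mg/L = 321 ng/L.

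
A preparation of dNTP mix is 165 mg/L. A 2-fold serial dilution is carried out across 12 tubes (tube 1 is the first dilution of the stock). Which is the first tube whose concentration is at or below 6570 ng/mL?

tube 5

Tube n has concentration 165 mg/L / 2ⁿ.
Need 2ⁿ ≥ 165 mg/L / 6570 ng/mL = 25.1, so n ≥ 4.65.
First such tube: n = 5.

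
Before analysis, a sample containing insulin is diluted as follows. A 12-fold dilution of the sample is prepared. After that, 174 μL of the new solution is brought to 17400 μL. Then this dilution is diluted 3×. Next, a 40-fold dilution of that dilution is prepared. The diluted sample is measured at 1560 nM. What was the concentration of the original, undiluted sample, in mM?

Overall dilution factor = 12 × 100 × 3 × 40 = 1.44 × 10⁵.
Original = 1560 nM × 1.44 × 10⁵ = 2.25 × 10⁸ nM = 225 mM.

225 mM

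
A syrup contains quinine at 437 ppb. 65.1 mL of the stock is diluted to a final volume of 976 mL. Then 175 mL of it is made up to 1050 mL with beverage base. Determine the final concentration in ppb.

4.86 ppb

Overall dilution factor = 14.99 × 6 = 90.0.
437 ppb / 90.0 = 4.86 ppb.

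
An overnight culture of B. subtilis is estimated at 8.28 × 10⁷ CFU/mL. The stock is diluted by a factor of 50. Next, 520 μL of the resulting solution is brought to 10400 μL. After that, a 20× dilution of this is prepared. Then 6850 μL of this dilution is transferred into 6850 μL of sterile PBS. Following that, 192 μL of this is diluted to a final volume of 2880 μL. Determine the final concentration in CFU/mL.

Overall dilution factor = 50 × 20 × 20 × 2 × 15 = 6.00 × 10⁵.
8.28 × 10⁷ CFU/mL / 6.00 × 10⁵ = 138 CFU/mL.

138 CFU/mL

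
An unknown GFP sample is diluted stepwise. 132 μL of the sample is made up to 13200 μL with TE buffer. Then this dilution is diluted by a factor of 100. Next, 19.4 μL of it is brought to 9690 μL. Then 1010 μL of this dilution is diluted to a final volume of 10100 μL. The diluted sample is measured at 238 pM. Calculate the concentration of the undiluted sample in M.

Overall dilution factor = 100 × 100 × 499.5 × 10 = 4.99 × 10⁷.
Original = 238 pM × 4.99 × 10⁷ = 1.19 × 10¹⁰ pM = 0.0119 M.

0.0119 M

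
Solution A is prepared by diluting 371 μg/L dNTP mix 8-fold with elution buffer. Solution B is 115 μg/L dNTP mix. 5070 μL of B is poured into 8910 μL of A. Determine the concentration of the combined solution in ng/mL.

C_A = 371 μg/L / 8 = 46.4 μg/L.
C_mix = (C_A·V_A + C_B·V_B)/(V_A + V_B) = (46.4×8910 + 115×5070) / 13980 = 71.3 μg/L = 71.3 ng/mL.

71.3 ng/mL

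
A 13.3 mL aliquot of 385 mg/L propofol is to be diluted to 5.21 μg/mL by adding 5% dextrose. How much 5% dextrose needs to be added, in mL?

5.21 μg/mL = 5.21 mg/L.
V₂ = C₁V₁/C₂ = 385 × 13.3 / 5.21 = 983 mL.
Diluent to add = V₂ − V₁ = 983 − 13.3 = 970 mL.

970 mL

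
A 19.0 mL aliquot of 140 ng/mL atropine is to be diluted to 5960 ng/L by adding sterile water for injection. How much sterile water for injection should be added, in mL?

5960 ng/L = 5.96 ng/mL.
V₂ = C₁V₁/C₂ = 140 × 19.0 / 5.96 = 446 mL.
Diluent to add = V₂ − V₁ = 446 − 19.0 = 427 mL.

427 mL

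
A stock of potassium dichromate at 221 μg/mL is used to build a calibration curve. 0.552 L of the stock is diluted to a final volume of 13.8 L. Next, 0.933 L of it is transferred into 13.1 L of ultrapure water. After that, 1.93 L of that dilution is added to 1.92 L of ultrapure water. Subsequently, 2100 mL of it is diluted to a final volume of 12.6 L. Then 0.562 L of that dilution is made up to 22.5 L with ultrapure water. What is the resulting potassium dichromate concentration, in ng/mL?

Overall dilution factor = 25 × 15.04 × 1.995 × 6 × 40.04 = 1.80 × 10⁵.
221 μg/mL / 1.80 × 10⁵ = 1.23 × 10⁻³ μg/mL = 1.23 ng/mL.

1.23 ng/mL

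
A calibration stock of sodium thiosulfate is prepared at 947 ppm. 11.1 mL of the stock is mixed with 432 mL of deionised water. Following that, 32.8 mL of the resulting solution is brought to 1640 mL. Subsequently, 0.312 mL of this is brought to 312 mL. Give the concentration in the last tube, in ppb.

Overall dilution factor = 39.92 × 50 × 1000 = 2.00 × 10⁶.
947 ppm / 2.00 × 10⁶ = 4.74 × 10⁻⁴ ppm = 0.474 ppb.

0.474 ppb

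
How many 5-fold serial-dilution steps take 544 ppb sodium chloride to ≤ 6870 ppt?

Need 5ⁿ ≥ 79.2, so n ≥ log(79.2)/log(5) = 2.72.
Minimum whole steps: n = 3.

3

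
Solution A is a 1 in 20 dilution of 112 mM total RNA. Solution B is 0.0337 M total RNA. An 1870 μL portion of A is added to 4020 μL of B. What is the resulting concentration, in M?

C_A = 112 mM / 20 = 5.60 mM.
C_B = 0.0337 M = 33.7 mM.
C_mix = (C_A·V_A + C_B·V_B)/(V_A + V_B) = (5.60×1870 + 33.7×4020) / 5890 = 24.8 mM = 0.0248 M.

0.0248 M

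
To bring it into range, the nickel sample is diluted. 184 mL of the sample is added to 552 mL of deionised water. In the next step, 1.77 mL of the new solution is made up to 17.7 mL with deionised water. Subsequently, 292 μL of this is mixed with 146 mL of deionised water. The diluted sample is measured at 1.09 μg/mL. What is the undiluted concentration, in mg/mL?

Overall dilution factor = 4 × 10 × 501 = 2.00 × 10⁴.
Original = 1.09 μg/mL × 2.00 × 10⁴ = 2.18 × 10⁴ μg/mL = 21.8 mg/mL.

21.8 mg/mL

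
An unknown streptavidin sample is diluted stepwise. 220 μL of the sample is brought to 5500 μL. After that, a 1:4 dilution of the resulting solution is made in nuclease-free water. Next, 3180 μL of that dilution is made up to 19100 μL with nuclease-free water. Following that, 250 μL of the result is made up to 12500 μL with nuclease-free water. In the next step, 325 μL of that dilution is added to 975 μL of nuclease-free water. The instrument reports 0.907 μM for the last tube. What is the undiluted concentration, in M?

0.109 M

Overall dilution factor = 25 × 4 × 6.006 × 50 × 4 = 1.20 × 10⁵.
Original = 0.907 μM × 1.20 × 10⁵ = 1.09 × 10⁵ μM = 0.109 M.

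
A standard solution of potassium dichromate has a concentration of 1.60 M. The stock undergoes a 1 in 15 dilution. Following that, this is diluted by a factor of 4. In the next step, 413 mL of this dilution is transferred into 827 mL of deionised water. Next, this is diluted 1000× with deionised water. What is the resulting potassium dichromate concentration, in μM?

Overall dilution factor = 15 × 4 × 3.002 × 1000 = 1.80 × 10⁵.
1.60 M / 1.80 × 10⁵ = 8.88 × 10⁻⁶ M = 8.88 μM.

8.88 μM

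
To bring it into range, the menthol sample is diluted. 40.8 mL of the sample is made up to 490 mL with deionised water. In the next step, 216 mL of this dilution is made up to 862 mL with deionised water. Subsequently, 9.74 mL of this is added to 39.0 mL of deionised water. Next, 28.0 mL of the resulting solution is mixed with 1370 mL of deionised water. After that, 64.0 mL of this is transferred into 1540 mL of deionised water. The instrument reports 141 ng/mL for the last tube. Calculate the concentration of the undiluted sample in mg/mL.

42.3 mg/mL

Overall dilution factor = 12.01 × 3.991 × 5.004 × 49.93 × 25.06 = 3.00 × 10⁵.
Original = 141 ng/mL × 3.00 × 10⁵ = 4.23 × 10⁷ ng/mL = 42.3 mg/mL.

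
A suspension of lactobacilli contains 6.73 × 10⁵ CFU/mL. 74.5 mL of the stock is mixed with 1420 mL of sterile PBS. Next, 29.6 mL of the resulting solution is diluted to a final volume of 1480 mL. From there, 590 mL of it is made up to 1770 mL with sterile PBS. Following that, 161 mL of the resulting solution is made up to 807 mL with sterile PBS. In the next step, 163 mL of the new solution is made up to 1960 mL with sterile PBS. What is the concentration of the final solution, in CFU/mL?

3.71 CFU/mL

Overall dilution factor = 20.06 × 50 × 3 × 5.012 × 12.02 = 1.81 × 10⁵.
6.73 × 10⁵ CFU/mL / 1.81 × 10⁵ = 3.71 CFU/mL.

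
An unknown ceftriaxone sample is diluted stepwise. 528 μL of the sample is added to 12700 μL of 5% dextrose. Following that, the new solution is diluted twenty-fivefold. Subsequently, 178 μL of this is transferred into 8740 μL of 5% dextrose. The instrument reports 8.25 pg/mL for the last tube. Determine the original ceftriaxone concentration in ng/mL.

259 ng/mL

Overall dilution factor = 25.05 × 25 × 50.10 = 3.14 × 10⁴.
Original = 8.25 pg/mL × 3.14 × 10⁴ = 2.59 × 10⁵ pg/mL = 259 ng/mL.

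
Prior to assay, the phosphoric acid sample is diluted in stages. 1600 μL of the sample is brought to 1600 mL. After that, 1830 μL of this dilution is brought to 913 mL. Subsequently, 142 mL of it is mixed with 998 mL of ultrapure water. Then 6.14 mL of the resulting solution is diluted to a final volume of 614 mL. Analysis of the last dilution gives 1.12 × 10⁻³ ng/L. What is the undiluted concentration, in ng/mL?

449 ng/mL

Overall dilution factor = 1000 × 498.9 × 8.028 × 100 = 4.01 × 10⁸.
Original = 1.12 × 10⁻³ ng/L × 4.01 × 10⁸ = 4.49 × 10⁵ ng/L = 449 ng/mL.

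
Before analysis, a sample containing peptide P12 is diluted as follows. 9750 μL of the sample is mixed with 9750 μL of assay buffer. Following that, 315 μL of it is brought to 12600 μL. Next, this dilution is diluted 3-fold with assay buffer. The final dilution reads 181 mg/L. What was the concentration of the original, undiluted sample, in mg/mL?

Overall dilution factor = 2 × 40 × 3 = 240.
Original = 181 mg/L × 240 = 4.34 × 10⁴ mg/L = 43.4 mg/mL.

43.4 mg/mL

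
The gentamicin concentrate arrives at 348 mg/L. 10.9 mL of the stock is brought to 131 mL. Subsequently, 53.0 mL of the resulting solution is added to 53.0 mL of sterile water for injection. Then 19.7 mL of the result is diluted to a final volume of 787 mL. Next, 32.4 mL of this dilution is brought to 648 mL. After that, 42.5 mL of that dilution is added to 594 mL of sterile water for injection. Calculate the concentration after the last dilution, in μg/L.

1.21 μg/L

Overall dilution factor = 12.02 × 2 × 39.95 × 20 × 14.98 = 2.88 × 10⁵.
348 mg/L / 2.88 × 10⁵ = 1.21 × 10⁻³ mg/L = 1.21 μg/L.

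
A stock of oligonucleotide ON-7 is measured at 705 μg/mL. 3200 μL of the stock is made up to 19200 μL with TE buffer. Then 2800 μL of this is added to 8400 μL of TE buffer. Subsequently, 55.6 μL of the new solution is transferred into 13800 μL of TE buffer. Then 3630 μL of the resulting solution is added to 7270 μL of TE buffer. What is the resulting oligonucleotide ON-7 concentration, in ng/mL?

Overall dilution factor = 6 × 4 × 249.2 × 3.003 = 1.80 × 10⁴.
705 μg/mL / 1.80 × 10⁴ = 0.0393 μg/mL = 39.3 ng/mL.

39.3 ng/mL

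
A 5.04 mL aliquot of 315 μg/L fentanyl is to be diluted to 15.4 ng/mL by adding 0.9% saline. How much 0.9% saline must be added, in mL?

15.4 ng/mL = 15.4 μg/L.
V₂ = C₁V₁/C₂ = 315 × 5.04 / 15.4 = 103 mL.
Diluent to add = V₂ − V₁ = 103 − 5.04 = 98.1 mL.

98.1 mL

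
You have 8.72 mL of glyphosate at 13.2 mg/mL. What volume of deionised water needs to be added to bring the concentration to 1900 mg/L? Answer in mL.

1900 mg/L = 1.90 mg/mL.
V₂ = C₁V₁/C₂ = 13.2 × 8.72 / 1.90 = 60.6 mL.
Diluent to add = V₂ − V₁ = 60.6 − 8.72 = 51.9 mL.

51.9 mL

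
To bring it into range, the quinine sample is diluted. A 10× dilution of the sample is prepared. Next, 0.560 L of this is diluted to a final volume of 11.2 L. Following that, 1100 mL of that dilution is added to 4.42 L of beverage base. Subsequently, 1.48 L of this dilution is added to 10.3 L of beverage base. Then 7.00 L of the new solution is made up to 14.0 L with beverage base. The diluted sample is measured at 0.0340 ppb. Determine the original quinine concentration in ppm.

0.543 ppm

Overall dilution factor = 10 × 20 × 5.018 × 7.959 × 2 = 1.60 × 10⁴.
Original = 0.0340 ppb × 1.60 × 10⁴ = 543 ppb = 0.543 ppm.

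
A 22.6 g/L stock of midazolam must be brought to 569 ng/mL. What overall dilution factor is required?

3.97 × 10⁴

Factor = C₀/C_target = 22.6 g/L / 569 ng/mL = 3.97 × 10⁴.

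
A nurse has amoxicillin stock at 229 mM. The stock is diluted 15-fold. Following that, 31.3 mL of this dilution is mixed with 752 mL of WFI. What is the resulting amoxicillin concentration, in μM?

610 μM

Overall dilution factor = 15 × 25.03 = 375.
229 mM / 375 = 0.610 mM = 610 μM.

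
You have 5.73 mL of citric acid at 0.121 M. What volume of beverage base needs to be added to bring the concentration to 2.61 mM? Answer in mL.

2.61 mM = 2.61 × 10⁻³ M.
V₂ = C₁V₁/C₂ = 0.121 × 5.73 / 2.61 × 10⁻³ = 266 mL.
Diluent to add = V₂ − V₁ = 266 − 5.73 = 260 mL.

260 mL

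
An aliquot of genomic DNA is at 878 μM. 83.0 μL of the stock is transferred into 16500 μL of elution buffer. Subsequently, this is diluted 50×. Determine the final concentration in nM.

Overall dilution factor = 199.8 × 50 = 9990.
878 μM / 9990 = 0.0879 μM = 87.9 nM.

87.9 nM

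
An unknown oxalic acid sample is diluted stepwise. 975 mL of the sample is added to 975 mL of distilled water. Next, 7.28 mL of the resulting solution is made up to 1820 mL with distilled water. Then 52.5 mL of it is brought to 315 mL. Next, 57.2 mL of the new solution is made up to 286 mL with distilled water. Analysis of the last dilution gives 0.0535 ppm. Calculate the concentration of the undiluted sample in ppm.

802 ppm

Overall dilution factor = 2 × 250 × 6 × 5 = 1.50 × 10⁴.
Original = 0.0535 ppm × 1.50 × 10⁴ = 802 ppm.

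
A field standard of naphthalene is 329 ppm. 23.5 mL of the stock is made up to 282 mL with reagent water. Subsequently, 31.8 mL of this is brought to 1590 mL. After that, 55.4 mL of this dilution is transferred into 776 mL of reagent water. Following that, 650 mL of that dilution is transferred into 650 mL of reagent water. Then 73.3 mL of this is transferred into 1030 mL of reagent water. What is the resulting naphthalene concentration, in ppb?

1.21 ppb

Overall dilution factor = 12 × 50 × 15.01 × 2 × 15.05 = 2.71 × 10⁵.
329 ppm / 2.71 × 10⁵ = 1.21 × 10⁻³ ppm = 1.21 ppb.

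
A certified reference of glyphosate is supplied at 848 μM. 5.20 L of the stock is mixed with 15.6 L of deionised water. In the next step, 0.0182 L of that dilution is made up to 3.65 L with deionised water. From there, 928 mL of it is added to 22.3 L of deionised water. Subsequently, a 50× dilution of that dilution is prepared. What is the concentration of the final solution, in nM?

Overall dilution factor = 4 × 200.5 × 25.03 × 50 = 1.00 × 10⁶.
848 μM / 1.00 × 10⁶ = 8.45 × 10⁻⁴ μM = 0.845 nM.

0.845 nM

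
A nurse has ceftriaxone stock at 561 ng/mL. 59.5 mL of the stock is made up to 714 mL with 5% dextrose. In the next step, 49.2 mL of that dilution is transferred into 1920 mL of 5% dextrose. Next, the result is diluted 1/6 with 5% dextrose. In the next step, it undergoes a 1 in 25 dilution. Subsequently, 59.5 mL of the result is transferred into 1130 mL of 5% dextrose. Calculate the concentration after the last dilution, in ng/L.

0.390 ng/L

Overall dilution factor = 12 × 40.02 × 6 × 25 × 19.99 = 1.44 × 10⁶.
561 ng/mL / 1.44 × 10⁶ = 3.90 × 10⁻⁴ ng/mL = 0.390 ng/L.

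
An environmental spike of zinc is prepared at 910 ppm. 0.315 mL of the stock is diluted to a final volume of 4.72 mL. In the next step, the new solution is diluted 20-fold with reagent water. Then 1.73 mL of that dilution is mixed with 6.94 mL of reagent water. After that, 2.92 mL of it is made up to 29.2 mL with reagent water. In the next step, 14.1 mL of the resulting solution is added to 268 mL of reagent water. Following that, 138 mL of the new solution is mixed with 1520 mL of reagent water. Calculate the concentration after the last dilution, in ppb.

Overall dilution factor = 14.98 × 20 × 5.012 × 10 × 20.01 × 12.01 = 3.61 × 10⁶.
910 ppm / 3.61 × 10⁶ = 2.52 × 10⁻⁴ ppm = 0.252 ppb.

0.252 ppb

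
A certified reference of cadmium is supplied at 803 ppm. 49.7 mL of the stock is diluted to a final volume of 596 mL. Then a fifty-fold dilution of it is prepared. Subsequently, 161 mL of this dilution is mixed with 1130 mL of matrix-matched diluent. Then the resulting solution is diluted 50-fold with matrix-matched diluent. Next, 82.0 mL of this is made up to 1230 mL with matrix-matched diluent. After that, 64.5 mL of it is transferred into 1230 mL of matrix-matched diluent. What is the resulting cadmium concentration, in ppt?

11.1 ppt

Overall dilution factor = 11.99 × 50 × 8.019 × 50 × 15 × 20.07 = 7.24 × 10⁷.
803 ppm / 7.24 × 10⁷ = 1.11 × 10⁻⁵ ppm = 11.1 ppt.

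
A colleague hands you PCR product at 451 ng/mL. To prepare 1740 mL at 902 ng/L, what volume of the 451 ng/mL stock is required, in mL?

3.48 mL

902 ng/L = 0.902 ng/mL.
V₁ = C₂V₂/C₁ = 0.902 × 1740 / 451 = 3.48 mL.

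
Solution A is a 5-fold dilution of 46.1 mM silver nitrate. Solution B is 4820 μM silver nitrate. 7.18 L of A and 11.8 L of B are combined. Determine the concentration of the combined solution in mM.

6.48 mM

C_A = 46.1 mM / 5 = 9.22 mM.
C_B = 4820 μM = 4.82 mM.
C_mix = (C_A·V_A + C_B·V_B)/(V_A + V_B) = (9.22×7.18 + 4.82×11.8) / 18.98 = 6.48 mM.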